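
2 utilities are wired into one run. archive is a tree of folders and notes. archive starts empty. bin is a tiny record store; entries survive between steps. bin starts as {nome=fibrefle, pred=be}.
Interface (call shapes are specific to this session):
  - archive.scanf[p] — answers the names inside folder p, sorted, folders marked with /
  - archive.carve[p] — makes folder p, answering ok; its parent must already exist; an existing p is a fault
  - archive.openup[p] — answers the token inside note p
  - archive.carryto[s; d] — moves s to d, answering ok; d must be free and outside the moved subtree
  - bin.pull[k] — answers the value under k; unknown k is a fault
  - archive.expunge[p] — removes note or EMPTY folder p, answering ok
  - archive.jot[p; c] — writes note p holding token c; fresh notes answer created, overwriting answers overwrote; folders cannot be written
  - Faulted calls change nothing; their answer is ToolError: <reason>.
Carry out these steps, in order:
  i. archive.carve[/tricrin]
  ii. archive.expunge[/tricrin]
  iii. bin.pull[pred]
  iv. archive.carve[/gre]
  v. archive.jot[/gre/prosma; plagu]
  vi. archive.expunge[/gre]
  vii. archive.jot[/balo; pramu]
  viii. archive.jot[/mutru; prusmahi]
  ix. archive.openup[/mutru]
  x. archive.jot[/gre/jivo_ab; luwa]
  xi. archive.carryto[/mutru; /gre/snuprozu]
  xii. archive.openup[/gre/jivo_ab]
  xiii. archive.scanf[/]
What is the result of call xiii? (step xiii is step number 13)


Answer: [balo, gre/]

Derivation:
-- archive.carve(p='/tricrin') == ok
-- archive.expunge(p='/tricrin') == ok
-- bin.pull(k='pred') == be
-- archive.carve(p='/gre') == ok
-- archive.jot(p='/gre/prosma', c='plagu') == created
-- archive.expunge(p='/gre') == ToolError: not empty
-- archive.jot(p='/balo', c='pramu') == created
-- archive.jot(p='/mutru', c='prusmahi') == created
-- archive.openup(p='/mutru') == prusmahi
-- archive.jot(p='/gre/jivo_ab', c='luwa') == created
-- archive.carryto(s='/mutru', d='/gre/snuprozu') == ok
-- archive.openup(p='/gre/jivo_ab') == luwa
-- archive.scanf(p='/') == [balo, gre/]


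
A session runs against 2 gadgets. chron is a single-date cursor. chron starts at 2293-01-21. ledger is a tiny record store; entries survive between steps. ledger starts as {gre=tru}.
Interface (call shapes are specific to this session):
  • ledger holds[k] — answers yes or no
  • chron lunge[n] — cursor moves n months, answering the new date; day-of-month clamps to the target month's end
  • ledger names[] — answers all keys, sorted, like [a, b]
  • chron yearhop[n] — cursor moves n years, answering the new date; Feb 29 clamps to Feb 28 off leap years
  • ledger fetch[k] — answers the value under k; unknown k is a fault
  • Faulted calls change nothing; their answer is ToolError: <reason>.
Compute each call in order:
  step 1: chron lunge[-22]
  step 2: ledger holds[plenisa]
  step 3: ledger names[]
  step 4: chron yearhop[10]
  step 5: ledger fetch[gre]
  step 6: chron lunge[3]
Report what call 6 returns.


I run chron lunge passing n=-22, and observe 2291-03-21.
Calling ledger holds passing k=plenisa, and get no.
Now I run ledger names(), → [gre].
Using chron yearhop passing n=10, → 2301-03-21.
Calling ledger fetch passing k=gre, → tru.
Now I run chron lunge passing n=3: 2301-06-21.

Answer: 2301-06-21


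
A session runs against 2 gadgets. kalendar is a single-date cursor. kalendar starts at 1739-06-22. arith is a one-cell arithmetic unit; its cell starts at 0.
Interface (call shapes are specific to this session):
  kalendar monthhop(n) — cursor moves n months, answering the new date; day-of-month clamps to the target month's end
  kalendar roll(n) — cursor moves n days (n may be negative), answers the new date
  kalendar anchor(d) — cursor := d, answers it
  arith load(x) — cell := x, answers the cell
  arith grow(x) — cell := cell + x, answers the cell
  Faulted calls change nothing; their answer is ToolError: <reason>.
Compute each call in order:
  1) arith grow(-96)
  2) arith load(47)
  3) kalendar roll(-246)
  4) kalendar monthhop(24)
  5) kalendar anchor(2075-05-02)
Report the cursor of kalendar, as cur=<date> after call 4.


Invoking arith grow using x: -96, yielding -96.
Then arith load using x: 47, and observe 47.
Invoking kalendar roll using n: -246, and see 1738-10-19.
Then kalendar monthhop using n: 24, and get 1740-10-19.
I try kalendar anchor using d: 2075-05-02, and see 2075-05-02.

Answer: cur=1740-10-19


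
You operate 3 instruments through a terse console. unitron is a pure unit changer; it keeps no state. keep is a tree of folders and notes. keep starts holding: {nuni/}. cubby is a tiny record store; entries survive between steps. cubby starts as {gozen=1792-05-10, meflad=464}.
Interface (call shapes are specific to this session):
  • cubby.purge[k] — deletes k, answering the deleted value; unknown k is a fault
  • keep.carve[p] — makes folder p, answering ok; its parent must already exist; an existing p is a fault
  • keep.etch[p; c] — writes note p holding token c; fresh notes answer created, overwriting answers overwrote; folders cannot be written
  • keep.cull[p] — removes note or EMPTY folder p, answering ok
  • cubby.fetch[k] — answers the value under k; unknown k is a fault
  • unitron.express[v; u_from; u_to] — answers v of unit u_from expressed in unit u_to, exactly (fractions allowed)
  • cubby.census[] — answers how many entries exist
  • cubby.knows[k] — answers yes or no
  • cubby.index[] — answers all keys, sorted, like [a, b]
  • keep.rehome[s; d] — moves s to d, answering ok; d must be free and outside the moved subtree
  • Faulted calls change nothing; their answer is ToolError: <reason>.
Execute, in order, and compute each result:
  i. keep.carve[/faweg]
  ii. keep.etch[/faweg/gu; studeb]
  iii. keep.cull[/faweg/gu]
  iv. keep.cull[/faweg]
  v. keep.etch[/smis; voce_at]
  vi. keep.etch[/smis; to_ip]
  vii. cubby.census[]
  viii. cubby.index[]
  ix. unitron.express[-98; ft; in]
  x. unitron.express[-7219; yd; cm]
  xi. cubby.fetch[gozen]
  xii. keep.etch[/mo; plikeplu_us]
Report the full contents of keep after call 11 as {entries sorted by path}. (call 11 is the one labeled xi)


Do: keep.carve[p→/faweg]
See: ok
Do: keep.etch[p→/faweg/gu; c→studeb]
See: created
Do: keep.cull[p→/faweg/gu]
See: ok
Do: keep.cull[p→/faweg]
See: ok
Do: keep.etch[p→/smis; c→voce_at]
See: created
Do: keep.etch[p→/smis; c→to_ip]
See: overwrote
Do: cubby.census[]
See: 2
Do: cubby.index[]
See: [gozen, meflad]
Do: unitron.express[v→-98; u_from→ft; u_to→in]
See: -1176
Do: unitron.express[v→-7219; u_from→yd; u_to→cm]
See: -16502634/25
Do: cubby.fetch[k→gozen]
See: 1792-05-10
Do: keep.etch[p→/mo; c→plikeplu_us]
See: created

Answer: {nuni/, smis=to_ip}


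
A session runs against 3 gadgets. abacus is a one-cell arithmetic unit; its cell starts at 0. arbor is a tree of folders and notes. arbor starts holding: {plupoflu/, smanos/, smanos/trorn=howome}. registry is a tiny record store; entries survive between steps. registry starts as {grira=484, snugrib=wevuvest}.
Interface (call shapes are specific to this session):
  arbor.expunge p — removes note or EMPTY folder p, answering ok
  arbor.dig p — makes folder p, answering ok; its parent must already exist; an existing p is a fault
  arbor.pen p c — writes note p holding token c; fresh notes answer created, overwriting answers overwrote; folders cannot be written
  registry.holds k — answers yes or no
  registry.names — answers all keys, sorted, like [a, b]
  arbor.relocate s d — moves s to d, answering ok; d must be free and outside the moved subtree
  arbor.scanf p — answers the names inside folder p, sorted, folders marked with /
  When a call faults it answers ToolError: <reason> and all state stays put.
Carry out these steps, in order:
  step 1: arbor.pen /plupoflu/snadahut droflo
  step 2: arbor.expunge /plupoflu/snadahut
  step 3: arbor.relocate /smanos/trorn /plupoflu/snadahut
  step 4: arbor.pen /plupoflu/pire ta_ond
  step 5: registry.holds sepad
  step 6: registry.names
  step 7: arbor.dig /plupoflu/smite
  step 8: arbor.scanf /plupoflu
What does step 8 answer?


Answer: [pire, smite/, snadahut]

Derivation:
# 1. arbor.pen(/plupoflu/snadahut, droflo) => created
# 2. arbor.expunge(/plupoflu/snadahut) => ok
# 3. arbor.relocate(/smanos/trorn, /plupoflu/snadahut) => ok
# 4. arbor.pen(/plupoflu/pire, ta_ond) => created
# 5. registry.holds(sepad) => no
# 6. registry.names() => [grira, snugrib]
# 7. arbor.dig(/plupoflu/smite) => ok
# 8. arbor.scanf(/plupoflu) => [pire, smite/, snadahut]


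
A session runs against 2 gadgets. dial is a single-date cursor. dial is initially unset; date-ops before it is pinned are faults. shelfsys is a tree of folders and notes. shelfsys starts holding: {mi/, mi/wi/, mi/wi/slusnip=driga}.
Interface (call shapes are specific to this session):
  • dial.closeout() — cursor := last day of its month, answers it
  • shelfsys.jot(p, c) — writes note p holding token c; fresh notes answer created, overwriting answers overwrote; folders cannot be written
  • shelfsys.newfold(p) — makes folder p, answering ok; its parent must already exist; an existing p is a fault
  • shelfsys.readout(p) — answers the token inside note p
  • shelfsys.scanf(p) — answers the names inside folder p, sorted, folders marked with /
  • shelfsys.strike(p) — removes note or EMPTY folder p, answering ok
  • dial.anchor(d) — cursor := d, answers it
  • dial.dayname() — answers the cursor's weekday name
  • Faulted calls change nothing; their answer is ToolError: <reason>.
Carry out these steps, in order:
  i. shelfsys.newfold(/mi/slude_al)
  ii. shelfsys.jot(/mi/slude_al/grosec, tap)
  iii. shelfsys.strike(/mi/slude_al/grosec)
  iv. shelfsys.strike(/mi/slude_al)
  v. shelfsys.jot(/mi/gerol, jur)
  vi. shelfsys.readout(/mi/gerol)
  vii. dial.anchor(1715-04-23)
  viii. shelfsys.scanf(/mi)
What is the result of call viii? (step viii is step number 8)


Answer: [gerol, wi/]

Derivation:
% shelfsys.newfold(p→/mi/slude_al) => ok
% shelfsys.jot(p→/mi/slude_al/grosec, c→tap) => created
% shelfsys.strike(p→/mi/slude_al/grosec) => ok
% shelfsys.strike(p→/mi/slude_al) => ok
% shelfsys.jot(p→/mi/gerol, c→jur) => created
% shelfsys.readout(p→/mi/gerol) => jur
% dial.anchor(d→1715-04-23) => 1715-04-23
% shelfsys.scanf(p→/mi) => [gerol, wi/]


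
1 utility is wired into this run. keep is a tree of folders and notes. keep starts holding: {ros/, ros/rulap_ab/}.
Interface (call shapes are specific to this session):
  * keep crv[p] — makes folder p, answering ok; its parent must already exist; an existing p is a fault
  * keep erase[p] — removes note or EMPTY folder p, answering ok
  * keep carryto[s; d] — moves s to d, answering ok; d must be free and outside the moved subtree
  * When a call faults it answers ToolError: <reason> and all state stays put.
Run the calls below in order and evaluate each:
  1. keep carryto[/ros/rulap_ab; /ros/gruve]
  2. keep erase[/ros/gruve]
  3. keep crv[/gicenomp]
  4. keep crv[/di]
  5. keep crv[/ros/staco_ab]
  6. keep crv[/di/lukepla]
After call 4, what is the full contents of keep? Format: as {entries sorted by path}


Answer: {di/, gicenomp/, ros/}

Derivation:
Next I call keep carryto on /ros/rulap_ab, /ros/gruve, → ok.
Using keep erase on /ros/gruve, which returns ok.
Calling keep crv on /gicenomp, and see ok.
Invoking keep crv on /di, which returns ok.
Now I run keep crv on /ros/staco_ab, yielding ok.
I invoke keep crv on /di/lukepla, — result: ok.


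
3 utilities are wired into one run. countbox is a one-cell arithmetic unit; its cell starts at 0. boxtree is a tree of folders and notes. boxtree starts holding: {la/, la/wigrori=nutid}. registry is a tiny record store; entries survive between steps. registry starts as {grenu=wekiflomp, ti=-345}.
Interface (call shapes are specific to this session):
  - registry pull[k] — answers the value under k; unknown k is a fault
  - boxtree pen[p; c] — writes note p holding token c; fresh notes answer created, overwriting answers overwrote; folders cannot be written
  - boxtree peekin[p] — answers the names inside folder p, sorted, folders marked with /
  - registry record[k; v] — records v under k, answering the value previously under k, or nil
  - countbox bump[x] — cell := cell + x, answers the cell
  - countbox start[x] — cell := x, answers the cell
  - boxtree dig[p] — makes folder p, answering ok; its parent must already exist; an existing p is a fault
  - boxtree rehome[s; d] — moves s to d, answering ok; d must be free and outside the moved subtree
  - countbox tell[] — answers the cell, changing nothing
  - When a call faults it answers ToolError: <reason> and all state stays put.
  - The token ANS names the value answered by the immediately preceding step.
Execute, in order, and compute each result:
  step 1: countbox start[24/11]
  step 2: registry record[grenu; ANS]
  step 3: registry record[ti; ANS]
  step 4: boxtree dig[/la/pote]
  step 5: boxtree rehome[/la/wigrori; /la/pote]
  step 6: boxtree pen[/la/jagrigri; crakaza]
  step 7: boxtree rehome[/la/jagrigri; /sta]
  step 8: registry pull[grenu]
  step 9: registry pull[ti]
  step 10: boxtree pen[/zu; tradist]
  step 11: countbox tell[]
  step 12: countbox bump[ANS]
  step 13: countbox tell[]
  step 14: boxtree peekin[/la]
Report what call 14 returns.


! countbox start(x=24/11) => 24/11
! registry record(k=grenu, v=ANS) => wekiflomp
! registry record(k=ti, v=ANS) => -345
! boxtree dig(p=/la/pote) => ok
! boxtree rehome(s=/la/wigrori, d=/la/pote) => ToolError: exists
! boxtree pen(p=/la/jagrigri, c=crakaza) => created
! boxtree rehome(s=/la/jagrigri, d=/sta) => ok
! registry pull(k=grenu) => 24/11
! registry pull(k=ti) => wekiflomp
! boxtree pen(p=/zu, c=tradist) => created
! countbox tell() => 24/11
! countbox bump(x=ANS) => 48/11
! countbox tell() => 48/11
! boxtree peekin(p=/la) => [pote/, wigrori]

Answer: [pote/, wigrori]


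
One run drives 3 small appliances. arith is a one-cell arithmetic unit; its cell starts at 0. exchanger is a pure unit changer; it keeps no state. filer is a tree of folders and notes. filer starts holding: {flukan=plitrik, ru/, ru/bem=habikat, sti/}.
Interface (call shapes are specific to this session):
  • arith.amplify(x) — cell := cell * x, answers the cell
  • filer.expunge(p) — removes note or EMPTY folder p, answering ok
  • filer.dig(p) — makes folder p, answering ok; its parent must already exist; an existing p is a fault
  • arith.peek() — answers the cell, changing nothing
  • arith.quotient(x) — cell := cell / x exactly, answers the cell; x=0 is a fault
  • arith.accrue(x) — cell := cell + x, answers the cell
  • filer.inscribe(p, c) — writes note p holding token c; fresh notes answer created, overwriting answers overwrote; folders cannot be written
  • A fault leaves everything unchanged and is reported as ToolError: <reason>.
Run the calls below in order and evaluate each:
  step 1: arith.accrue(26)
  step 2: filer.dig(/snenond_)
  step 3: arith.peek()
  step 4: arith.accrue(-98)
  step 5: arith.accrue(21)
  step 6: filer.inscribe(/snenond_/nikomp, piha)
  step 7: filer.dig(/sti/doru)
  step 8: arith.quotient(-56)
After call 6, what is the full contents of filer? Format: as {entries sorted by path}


Answer: {flukan=plitrik, ru/, ru/bem=habikat, snenond_/, snenond_/nikomp=piha, sti/}

Derivation:
I call accrue(26), which returns 26.
Then dig(/snenond_): ok.
I run peek(): 26.
Invoking accrue(-98): -72.
Next I call accrue(21), → -51.
Now I run inscribe(/snenond_/nikomp, piha), and observe created.
I run dig(/sti/doru), giving ok.
I call quotient(-56), — result: 51/56.


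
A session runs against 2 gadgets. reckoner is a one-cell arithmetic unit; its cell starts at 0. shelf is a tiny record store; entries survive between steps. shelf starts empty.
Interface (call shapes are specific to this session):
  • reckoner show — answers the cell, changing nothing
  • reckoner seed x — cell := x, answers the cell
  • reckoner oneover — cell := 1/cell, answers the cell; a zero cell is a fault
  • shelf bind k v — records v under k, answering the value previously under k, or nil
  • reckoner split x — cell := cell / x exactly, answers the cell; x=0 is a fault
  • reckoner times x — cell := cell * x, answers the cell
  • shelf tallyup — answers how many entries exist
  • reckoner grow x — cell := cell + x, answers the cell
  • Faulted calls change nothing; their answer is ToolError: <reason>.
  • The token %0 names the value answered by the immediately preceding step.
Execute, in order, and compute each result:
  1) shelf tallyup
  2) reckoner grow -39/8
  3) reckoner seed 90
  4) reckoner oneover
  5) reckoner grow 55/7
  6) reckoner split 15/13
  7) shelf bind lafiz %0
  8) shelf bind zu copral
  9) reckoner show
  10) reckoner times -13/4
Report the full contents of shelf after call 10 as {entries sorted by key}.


==> shelf tallyup()
<== 0
==> reckoner grow(x: -39/8)
<== -39/8
==> reckoner seed(x: 90)
<== 90
==> reckoner oneover()
<== 1/90
==> reckoner grow(x: 55/7)
<== 4957/630
==> reckoner split(x: 15/13)
<== 64441/9450
==> shelf bind(k: lafiz, v: %0)
<== nil
==> shelf bind(k: zu, v: copral)
<== nil
==> reckoner show()
<== 64441/9450
==> reckoner times(x: -13/4)
<== -837733/37800

Answer: {lafiz=64441/9450, zu=copral}


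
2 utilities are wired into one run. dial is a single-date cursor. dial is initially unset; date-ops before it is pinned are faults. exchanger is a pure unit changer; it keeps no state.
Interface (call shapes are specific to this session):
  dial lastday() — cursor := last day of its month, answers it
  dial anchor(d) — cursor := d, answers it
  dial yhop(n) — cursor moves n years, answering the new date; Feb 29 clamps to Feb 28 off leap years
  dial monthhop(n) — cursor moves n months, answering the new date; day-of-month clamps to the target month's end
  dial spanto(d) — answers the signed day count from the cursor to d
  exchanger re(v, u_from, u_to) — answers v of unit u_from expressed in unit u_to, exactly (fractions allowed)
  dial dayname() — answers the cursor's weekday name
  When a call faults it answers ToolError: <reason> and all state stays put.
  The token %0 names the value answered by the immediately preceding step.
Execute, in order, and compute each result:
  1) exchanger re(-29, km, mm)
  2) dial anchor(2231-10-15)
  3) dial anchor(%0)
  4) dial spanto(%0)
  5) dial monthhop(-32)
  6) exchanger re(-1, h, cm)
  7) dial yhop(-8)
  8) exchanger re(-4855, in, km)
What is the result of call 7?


CALL exchanger re[v='-29'; u_from='km'; u_to='mm']
RET  -29000000
CALL dial anchor[d='2231-10-15']
RET  2231-10-15
CALL dial anchor[d='%0']
RET  2231-10-15
CALL dial spanto[d='%0']
RET  0
CALL dial monthhop[n='-32']
RET  2229-02-15
CALL exchanger re[v='-1'; u_from='h'; u_to='cm']
RET  ToolError: incompatible units
CALL dial yhop[n='-8']
RET  2221-02-15
CALL exchanger re[v='-4855'; u_from='in'; u_to='km']
RET  -123317/1000000

Answer: 2221-02-15


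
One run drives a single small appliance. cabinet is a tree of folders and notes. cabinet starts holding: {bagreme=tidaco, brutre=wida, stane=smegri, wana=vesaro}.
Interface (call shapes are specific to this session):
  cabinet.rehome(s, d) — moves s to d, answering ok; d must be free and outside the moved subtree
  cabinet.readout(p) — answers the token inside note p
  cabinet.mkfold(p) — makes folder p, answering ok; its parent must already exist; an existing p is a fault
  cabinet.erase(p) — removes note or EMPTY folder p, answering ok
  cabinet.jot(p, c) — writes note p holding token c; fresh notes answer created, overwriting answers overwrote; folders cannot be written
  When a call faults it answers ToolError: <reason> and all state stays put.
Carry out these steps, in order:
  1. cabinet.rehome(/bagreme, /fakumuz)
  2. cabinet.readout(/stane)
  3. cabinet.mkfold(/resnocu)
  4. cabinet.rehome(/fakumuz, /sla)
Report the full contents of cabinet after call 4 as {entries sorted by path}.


Answer: {brutre=wida, resnocu/, sla=tidaco, stane=smegri, wana=vesaro}

Derivation:
-> cabinet.rehome(s=/bagreme, d=/fakumuz)
<- ok
-> cabinet.readout(p=/stane)
<- smegri
-> cabinet.mkfold(p=/resnocu)
<- ok
-> cabinet.rehome(s=/fakumuz, d=/sla)
<- ok


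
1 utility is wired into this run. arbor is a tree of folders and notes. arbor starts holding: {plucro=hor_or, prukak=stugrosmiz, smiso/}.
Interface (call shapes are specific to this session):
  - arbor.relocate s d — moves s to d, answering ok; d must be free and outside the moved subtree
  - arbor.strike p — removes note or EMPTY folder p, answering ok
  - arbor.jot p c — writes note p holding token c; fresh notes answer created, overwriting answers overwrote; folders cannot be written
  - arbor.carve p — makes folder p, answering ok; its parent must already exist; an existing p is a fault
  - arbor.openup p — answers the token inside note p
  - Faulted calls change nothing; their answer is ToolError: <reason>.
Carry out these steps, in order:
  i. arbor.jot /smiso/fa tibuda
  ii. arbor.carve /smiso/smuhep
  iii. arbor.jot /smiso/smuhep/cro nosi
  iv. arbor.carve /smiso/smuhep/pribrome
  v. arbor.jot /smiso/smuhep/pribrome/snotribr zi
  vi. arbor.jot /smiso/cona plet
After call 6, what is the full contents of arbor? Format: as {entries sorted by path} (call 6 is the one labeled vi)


Answer: {plucro=hor_or, prukak=stugrosmiz, smiso/, smiso/cona=plet, smiso/fa=tibuda, smiso/smuhep/, smiso/smuhep/cro=nosi, smiso/smuhep/pribrome/, smiso/smuhep/pribrome/snotribr=zi}

Derivation:
==> arbor.jot(p=/smiso/fa, c=tibuda)
<== created
==> arbor.carve(p=/smiso/smuhep)
<== ok
==> arbor.jot(p=/smiso/smuhep/cro, c=nosi)
<== created
==> arbor.carve(p=/smiso/smuhep/pribrome)
<== ok
==> arbor.jot(p=/smiso/smuhep/pribrome/snotribr, c=zi)
<== created
==> arbor.jot(p=/smiso/cona, c=plet)
<== created


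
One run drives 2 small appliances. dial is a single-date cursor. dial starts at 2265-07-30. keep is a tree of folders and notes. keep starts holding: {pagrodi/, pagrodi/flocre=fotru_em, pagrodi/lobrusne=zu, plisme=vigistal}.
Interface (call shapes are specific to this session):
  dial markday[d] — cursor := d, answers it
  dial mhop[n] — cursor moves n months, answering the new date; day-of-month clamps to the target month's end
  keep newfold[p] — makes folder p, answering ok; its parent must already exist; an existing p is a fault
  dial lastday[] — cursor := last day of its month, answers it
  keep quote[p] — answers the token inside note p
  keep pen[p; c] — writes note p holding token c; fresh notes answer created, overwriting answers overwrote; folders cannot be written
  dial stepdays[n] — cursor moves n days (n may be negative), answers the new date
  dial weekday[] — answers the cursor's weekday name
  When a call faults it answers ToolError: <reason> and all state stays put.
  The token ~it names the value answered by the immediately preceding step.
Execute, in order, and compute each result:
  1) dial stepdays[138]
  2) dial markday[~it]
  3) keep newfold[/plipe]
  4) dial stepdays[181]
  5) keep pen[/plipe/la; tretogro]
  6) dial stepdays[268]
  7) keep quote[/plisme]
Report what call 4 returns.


Answer: 2266-06-14

Derivation:
I run dial stepdays on n→138, and get 2265-12-15.
I use dial markday on d→~it: 2265-12-15.
I use keep newfold on p→/plipe: ok.
Then dial stepdays on n→181, and see 2266-06-14.
Using keep pen on p→/plipe/la, c→tretogro, yielding created.
Next I call dial stepdays on n→268, and see 2267-03-09.
Next I call keep quote on p→/plisme, → vigistal.


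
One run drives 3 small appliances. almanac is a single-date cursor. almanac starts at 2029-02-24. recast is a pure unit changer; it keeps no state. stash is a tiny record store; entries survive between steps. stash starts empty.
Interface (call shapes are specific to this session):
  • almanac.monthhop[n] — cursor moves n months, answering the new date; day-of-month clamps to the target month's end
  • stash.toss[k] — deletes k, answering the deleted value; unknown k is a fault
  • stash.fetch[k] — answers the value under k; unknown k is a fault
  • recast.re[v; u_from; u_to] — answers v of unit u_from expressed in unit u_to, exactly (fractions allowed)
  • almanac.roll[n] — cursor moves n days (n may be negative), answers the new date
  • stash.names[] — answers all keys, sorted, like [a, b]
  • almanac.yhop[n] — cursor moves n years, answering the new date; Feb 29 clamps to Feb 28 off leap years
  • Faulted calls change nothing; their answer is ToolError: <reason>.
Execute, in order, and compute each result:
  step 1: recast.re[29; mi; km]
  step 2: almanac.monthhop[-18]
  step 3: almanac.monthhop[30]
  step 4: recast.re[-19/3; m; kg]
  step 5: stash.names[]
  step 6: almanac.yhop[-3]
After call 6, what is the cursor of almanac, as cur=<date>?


Then recast.re on v→29, u_from→mi, u_to→km, and observe 729234/15625.
I try almanac.monthhop on n→-18, and see 2027-08-24.
Calling almanac.monthhop on n→30, which returns 2030-02-24.
Next I call recast.re on v→-19/3, u_from→m, u_to→kg, giving ToolError: incompatible units.
Next I call stash.names, yielding [].
Now I run almanac.yhop on n→-3, — result: 2027-02-24.

Answer: cur=2027-02-24


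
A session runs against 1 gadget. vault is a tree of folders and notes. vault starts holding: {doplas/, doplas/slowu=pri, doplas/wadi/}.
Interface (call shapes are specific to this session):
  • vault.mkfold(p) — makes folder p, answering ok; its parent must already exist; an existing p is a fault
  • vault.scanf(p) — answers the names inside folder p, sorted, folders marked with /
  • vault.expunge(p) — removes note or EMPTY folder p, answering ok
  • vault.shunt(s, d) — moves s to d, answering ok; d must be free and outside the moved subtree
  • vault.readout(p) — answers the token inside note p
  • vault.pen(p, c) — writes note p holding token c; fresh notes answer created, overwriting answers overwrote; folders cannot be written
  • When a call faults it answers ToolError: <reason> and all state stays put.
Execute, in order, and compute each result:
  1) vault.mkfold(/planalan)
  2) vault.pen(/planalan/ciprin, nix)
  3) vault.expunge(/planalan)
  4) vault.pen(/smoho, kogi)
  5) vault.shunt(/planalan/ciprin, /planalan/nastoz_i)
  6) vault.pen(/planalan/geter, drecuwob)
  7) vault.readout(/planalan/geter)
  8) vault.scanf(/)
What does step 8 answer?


Answer: [doplas/, planalan/, smoho]

Derivation:
>>> vault.mkfold p→/planalan
[out] ok
>>> vault.pen p→/planalan/ciprin c→nix
[out] created
>>> vault.expunge p→/planalan
[out] ToolError: not empty
>>> vault.pen p→/smoho c→kogi
[out] created
>>> vault.shunt s→/planalan/ciprin d→/planalan/nastoz_i
[out] ok
>>> vault.pen p→/planalan/geter c→drecuwob
[out] created
>>> vault.readout p→/planalan/geter
[out] drecuwob
>>> vault.scanf p→/
[out] [doplas/, planalan/, smoho]


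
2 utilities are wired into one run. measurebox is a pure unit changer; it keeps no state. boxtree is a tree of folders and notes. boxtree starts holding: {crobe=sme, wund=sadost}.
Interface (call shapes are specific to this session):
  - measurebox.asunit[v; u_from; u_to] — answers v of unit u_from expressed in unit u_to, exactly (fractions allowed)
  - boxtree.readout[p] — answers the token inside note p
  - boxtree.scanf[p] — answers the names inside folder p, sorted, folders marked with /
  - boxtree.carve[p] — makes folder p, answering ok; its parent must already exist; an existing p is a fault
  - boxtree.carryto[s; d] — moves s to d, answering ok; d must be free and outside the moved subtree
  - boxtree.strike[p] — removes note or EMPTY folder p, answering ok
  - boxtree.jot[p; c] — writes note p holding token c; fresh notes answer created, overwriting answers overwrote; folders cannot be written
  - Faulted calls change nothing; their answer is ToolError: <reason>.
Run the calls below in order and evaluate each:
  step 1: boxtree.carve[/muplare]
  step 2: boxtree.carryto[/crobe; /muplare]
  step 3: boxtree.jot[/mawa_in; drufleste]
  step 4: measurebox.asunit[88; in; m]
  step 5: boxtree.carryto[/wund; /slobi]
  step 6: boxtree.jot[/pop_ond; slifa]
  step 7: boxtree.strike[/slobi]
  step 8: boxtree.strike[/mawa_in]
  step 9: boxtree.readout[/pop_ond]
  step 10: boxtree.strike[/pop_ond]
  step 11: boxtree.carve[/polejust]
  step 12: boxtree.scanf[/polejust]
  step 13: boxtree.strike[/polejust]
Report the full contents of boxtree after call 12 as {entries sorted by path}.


% boxtree.carve p: /muplare
:: ok
% boxtree.carryto s: /crobe d: /muplare
:: ToolError: exists
% boxtree.jot p: /mawa_in c: drufleste
:: created
% measurebox.asunit v: 88 u_from: in u_to: m
:: 1397/625
% boxtree.carryto s: /wund d: /slobi
:: ok
% boxtree.jot p: /pop_ond c: slifa
:: created
% boxtree.strike p: /slobi
:: ok
% boxtree.strike p: /mawa_in
:: ok
% boxtree.readout p: /pop_ond
:: slifa
% boxtree.strike p: /pop_ond
:: ok
% boxtree.carve p: /polejust
:: ok
% boxtree.scanf p: /polejust
:: []
% boxtree.strike p: /polejust
:: ok

Answer: {crobe=sme, muplare/, polejust/}


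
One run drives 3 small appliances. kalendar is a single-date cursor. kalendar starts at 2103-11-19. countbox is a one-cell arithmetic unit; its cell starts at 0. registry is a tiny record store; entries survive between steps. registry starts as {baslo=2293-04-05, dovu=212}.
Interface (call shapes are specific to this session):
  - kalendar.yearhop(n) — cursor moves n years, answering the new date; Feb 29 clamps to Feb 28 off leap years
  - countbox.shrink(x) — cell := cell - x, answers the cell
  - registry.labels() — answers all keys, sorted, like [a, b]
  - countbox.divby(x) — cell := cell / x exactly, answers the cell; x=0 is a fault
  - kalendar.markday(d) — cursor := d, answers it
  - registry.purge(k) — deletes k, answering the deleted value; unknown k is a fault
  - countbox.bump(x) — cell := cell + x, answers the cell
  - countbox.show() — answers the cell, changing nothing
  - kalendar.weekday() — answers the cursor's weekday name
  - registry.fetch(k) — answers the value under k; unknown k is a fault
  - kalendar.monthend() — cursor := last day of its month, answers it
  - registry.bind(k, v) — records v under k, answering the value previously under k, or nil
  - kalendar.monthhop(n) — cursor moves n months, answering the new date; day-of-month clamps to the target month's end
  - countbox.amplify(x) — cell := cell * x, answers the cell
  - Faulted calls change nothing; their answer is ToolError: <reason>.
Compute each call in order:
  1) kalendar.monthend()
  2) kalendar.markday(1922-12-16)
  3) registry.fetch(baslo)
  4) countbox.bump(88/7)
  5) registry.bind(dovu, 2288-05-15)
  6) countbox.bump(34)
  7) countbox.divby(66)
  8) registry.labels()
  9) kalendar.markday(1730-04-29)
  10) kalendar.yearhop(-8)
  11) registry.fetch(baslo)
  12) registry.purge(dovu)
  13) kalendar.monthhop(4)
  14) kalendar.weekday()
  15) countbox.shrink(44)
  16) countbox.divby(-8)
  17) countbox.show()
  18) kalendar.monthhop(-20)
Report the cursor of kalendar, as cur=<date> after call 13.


$ kalendar.monthend
:: 2103-11-30
$ kalendar.markday d→1922-12-16
:: 1922-12-16
$ registry.fetch k→baslo
:: 2293-04-05
$ countbox.bump x→88/7
:: 88/7
$ registry.bind k→dovu v→2288-05-15
:: 212
$ countbox.bump x→34
:: 326/7
$ countbox.divby x→66
:: 163/231
$ registry.labels
:: [baslo, dovu]
$ kalendar.markday d→1730-04-29
:: 1730-04-29
$ kalendar.yearhop n→-8
:: 1722-04-29
$ registry.fetch k→baslo
:: 2293-04-05
$ registry.purge k→dovu
:: 2288-05-15
$ kalendar.monthhop n→4
:: 1722-08-29
$ kalendar.weekday
:: Saturday
$ countbox.shrink x→44
:: -10001/231
$ countbox.divby x→-8
:: 10001/1848
$ countbox.show
:: 10001/1848
$ kalendar.monthhop n→-20
:: 1720-12-29

Answer: cur=1722-08-29


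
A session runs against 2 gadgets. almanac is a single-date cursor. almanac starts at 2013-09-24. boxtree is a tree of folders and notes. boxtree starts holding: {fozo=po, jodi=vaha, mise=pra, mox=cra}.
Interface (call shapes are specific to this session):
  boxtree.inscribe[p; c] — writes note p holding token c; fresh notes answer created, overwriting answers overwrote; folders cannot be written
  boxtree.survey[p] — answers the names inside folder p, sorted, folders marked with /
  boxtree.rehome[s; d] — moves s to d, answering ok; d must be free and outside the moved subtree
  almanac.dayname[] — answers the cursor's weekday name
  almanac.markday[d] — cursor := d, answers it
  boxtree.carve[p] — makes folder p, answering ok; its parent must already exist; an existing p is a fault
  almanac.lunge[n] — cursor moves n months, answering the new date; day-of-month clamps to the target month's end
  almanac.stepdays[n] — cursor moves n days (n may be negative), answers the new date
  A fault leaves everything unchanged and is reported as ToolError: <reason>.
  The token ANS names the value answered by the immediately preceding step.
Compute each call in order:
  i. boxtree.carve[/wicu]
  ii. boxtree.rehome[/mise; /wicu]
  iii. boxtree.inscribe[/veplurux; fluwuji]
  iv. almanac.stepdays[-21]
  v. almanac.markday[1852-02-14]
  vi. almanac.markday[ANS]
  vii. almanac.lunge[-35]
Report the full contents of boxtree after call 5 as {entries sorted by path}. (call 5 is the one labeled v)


Answer: {fozo=po, jodi=vaha, mise=pra, mox=cra, veplurux=fluwuji, wicu/}

Derivation:
>> boxtree.carve(p: /wicu)
<< ok
>> boxtree.rehome(s: /mise, d: /wicu)
<< ToolError: exists
>> boxtree.inscribe(p: /veplurux, c: fluwuji)
<< created
>> almanac.stepdays(n: -21)
<< 2013-09-03
>> almanac.markday(d: 1852-02-14)
<< 1852-02-14
>> almanac.markday(d: ANS)
<< 1852-02-14
>> almanac.lunge(n: -35)
<< 1849-03-14


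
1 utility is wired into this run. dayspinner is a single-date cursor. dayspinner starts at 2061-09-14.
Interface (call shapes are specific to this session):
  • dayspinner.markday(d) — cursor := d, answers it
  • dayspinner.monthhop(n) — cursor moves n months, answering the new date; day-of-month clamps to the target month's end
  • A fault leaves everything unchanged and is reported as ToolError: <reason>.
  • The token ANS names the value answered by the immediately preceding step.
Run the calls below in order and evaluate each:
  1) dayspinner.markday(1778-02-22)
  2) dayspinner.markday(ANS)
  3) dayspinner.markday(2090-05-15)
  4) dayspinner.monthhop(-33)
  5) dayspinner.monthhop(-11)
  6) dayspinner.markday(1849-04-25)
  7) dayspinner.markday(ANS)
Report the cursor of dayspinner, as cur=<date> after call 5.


Answer: cur=2086-09-15

Derivation:
CALL markday[1778-02-22]
RET  1778-02-22
CALL markday[ANS]
RET  1778-02-22
CALL markday[2090-05-15]
RET  2090-05-15
CALL monthhop[-33]
RET  2087-08-15
CALL monthhop[-11]
RET  2086-09-15
CALL markday[1849-04-25]
RET  1849-04-25
CALL markday[ANS]
RET  1849-04-25


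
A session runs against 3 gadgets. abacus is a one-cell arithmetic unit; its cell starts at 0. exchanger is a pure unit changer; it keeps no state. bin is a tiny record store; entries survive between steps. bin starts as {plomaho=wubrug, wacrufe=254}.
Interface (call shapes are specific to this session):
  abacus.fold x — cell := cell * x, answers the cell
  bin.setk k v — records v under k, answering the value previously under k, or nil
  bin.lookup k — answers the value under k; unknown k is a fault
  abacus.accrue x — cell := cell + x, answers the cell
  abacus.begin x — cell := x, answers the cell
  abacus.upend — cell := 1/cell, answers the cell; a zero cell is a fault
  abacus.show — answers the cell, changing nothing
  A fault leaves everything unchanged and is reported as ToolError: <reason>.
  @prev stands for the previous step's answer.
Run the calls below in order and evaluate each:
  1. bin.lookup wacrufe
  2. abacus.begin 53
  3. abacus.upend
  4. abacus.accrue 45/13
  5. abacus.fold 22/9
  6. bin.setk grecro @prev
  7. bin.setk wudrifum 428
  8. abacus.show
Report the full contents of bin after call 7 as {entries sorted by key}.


Answer: {grecro=52756/6201, plomaho=wubrug, wacrufe=254, wudrifum=428}

Derivation:
-- 1. lookup(k=wacrufe) -> 254
-- 2. begin(x=53) -> 53
-- 3. upend() -> 1/53
-- 4. accrue(x=45/13) -> 2398/689
-- 5. fold(x=22/9) -> 52756/6201
-- 6. setk(k=grecro, v=@prev) -> nil
-- 7. setk(k=wudrifum, v=428) -> nil
-- 8. show() -> 52756/6201


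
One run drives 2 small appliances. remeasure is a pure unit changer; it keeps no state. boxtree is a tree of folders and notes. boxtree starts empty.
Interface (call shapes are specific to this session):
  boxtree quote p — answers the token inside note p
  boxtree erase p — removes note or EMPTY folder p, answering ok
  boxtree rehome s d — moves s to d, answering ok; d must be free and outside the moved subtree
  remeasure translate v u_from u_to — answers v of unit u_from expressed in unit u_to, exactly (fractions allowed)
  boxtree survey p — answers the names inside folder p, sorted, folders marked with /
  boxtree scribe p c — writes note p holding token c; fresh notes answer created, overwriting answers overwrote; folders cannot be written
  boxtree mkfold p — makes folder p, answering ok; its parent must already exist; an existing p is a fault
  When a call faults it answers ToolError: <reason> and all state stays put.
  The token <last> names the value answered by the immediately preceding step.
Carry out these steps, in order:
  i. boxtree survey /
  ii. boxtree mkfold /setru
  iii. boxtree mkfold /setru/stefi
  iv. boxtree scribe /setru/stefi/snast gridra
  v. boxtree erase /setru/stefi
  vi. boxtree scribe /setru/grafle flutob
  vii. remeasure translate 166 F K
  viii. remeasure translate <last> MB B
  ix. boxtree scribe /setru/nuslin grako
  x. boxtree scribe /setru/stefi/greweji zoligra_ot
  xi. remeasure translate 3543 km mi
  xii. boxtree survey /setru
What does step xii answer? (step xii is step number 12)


Answer: [grafle, nuslin, stefi/]

Derivation:
Do: boxtree survey[p→/]
See: []
Do: boxtree mkfold[p→/setru]
See: ok
Do: boxtree mkfold[p→/setru/stefi]
See: ok
Do: boxtree scribe[p→/setru/stefi/snast; c→gridra]
See: created
Do: boxtree erase[p→/setru/stefi]
See: ToolError: not empty
Do: boxtree scribe[p→/setru/grafle; c→flutob]
See: created
Do: remeasure translate[v→166; u_from→F; u_to→K]
See: 62567/180
Do: remeasure translate[v→<last>; u_from→MB; u_to→B]
See: 3128350000/9
Do: boxtree scribe[p→/setru/nuslin; c→grako]
See: created
Do: boxtree scribe[p→/setru/stefi/greweji; c→zoligra_ot]
See: created
Do: remeasure translate[v→3543; u_from→km; u_to→mi]
See: 18453125/8382
Do: boxtree survey[p→/setru]
See: [grafle, nuslin, stefi/]


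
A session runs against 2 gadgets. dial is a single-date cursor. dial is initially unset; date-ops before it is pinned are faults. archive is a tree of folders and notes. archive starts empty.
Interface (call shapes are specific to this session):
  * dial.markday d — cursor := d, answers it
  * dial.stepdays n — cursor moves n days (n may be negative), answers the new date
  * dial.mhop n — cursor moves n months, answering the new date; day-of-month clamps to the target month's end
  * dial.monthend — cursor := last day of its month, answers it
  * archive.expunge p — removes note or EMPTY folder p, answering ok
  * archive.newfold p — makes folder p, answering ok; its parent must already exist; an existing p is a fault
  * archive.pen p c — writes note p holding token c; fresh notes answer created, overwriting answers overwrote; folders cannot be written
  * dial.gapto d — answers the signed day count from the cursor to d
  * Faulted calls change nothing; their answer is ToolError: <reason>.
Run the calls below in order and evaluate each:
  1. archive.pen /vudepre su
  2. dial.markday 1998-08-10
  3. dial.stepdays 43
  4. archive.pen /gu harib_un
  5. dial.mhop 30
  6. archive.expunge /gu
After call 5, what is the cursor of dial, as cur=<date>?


CALL pen[p='/vudepre'; c='su']
RET  created
CALL markday[d='1998-08-10']
RET  1998-08-10
CALL stepdays[n='43']
RET  1998-09-22
CALL pen[p='/gu'; c='harib_un']
RET  created
CALL mhop[n='30']
RET  2001-03-22
CALL expunge[p='/gu']
RET  ok

Answer: cur=2001-03-22
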